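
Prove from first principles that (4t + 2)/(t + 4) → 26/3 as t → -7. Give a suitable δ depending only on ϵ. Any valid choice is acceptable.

Let ϵ > 0 be given. We want δ > 0 with 0 < |t + 7| < δ ⇒ |(4t + 2)/(t + 4) − (26/3)| < ϵ.
Combining over a common denominator, (4t + 2)/(t + 4) − (26/3) = [(4t + 2)·(-3) − (-26)·(t + 4)] / [(-3)·(t + 4)] = 14(t + 7) / ((-3)(t + 4)).
So |(4t + 2)/(t + 4) − (26/3)| = 14|t + 7| / (3·|t + 4|).
Restrict δ ≤ 3/2. Then |t + 7| < 3/2 gives |t + 4| = |(t + 7) + (-3)| ≥ 3 − 3/2 = 3/2.
Hence |(4t + 2)/(t + 4) − (26/3)| < 14|t + 7|/(3·(3/2)) = (28/9)|t + 7|, which is < ϵ once |t + 7| < (9/28)ϵ.
Take δ = min(3/2, (9/28)ϵ). Then 0 < |t + 7| < δ forces both bounds, so |(4t + 2)/(t + 4) − (26/3)| < ϵ.

δ = min(3/2, (9/28)ϵ)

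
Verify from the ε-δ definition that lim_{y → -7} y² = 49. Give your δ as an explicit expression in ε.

Let ε > 0. We seek δ > 0 with 0 < |y + 7| < δ ⇒ |y² − 49| < ε.
Factor: y² − 49 = (y + 7)(y - 7), so |y² − 49| = |y + 7|·|y - 7|.
Impose δ ≤ 1 so that |y| < 8; then |y - 7| ≤ 15.
Hence |y² − 49| ≤ 15|y + 7|, which is < ε once |y + 7| < ε/15.
Take δ = min(1, ε/15). If 0 < |y + 7| < δ then both bounds hold and |y² − 49| ≤ 15|y + 7| < 15·(ε/15) = ε.

δ = min(1, ε/15)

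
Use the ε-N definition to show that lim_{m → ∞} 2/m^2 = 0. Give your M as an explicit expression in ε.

M = (2/ε)^{1/2}

Suppose ε > 0. For m ≥ 1, |2/m^2 − 0| = 2/m^2.
2/m^2 < ε ⇔ m^2 > 2/ε ⇔ m > (2/ε)^{1/2}.
Take M = (2/ε)^{1/2}. Then m > M implies 2/m^2 < ε.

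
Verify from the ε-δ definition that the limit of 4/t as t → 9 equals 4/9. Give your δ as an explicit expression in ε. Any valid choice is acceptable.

Suppose ε > 0. We seek δ > 0 such that 0 < |t − 9| < δ implies |4/t − (4/9)| < ε.
|4/t − (4/9)| = 4·|9 − t|/(9·|t|) = 4|t − 9|/(9|t|).
Require δ ≤ 9/2 so that |t| > 9 − 9/2 = 9/2, hence 9|t| > 81/2.
Then |4/t − (4/9)| < 4|t − 9|/(81/2), which is < ε when |t − 9| < (81/8)ε.
Take δ = min(9/2, (81/8)ε). Then 0 < |t − 9| < δ gives both |t − 9| < 9/2 and |t − 9| < (81/8)ε, so |4/t − (4/9)| < ε.

δ = min(9/2, (81/8)ε)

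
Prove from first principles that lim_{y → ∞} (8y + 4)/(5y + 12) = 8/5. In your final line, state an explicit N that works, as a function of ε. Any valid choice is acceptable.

Let ε > 0 be given. We seek N > 0 such that y > N implies |(8y + 4)/(5y + 12) − (8/5)| < ε.
(8y + 4)/(5y + 12) − (8/5) = (5(8y + 4) − 8(5y + 12)) / (5(5y + 12)) = -76/(5(5y + 12)).
For y > 0 we have 5y + 12 > 5y, so |(8y + 4)/(5y + 12) − (8/5)| = 76/(5(5y + 12)) < 76/(5·5y) = (76/25)/y.
Thus |(8y + 4)/(5y + 12) − (8/5)| < ε whenever y > (76/25)/ε.
Take N = (76/25)/ε. If y > N then |(8y + 4)/(5y + 12) − (8/5)| < (76/25)/y < ε.

N = (76/25)/ε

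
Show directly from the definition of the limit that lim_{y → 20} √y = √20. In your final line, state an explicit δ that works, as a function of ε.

Let ε > 0 be given. We want δ > 0 such that 0 < |y − 20| < δ implies |√y − √20| < ε.
Multiplying by the conjugate, |√y − √20| = |y − 20|/(√y + √20).
Restrict δ ≤ 20 so that |y − 20| < 20 forces y > 0, and then √y + √20 > √20.
Hence |√y − √20| < |y − 20|/√20, which is < ε once |y − 20| < √20·ε.
Take δ = min(20, √20·ε). If 0 < |y − 20| < δ then y > 0 and |√y − √20| < |y − 20|/√20 < ε.

δ = min(20, √20·ε)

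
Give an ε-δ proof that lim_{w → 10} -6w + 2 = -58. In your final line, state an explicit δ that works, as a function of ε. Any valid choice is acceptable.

Fix ε > 0. We need δ > 0 so that 0 < |w − 10| < δ implies |(-6w + 2) + 58| < ε.
|(-6w + 2) + 58| = |-6w + 60| = 6|w − 10|.
So 6|w − 10| < ε exactly when |w − 10| < ε/6.
Take δ = ε/6. If 0 < |w − 10| < δ then |(-6w + 2) + 58| = 6|w − 10| < 6·(ε/6) = ε.

δ = ε/6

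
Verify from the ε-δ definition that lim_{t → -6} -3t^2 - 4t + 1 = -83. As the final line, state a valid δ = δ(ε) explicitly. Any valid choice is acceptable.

Let ε > 0. We want δ > 0 such that 0 < |t + 6| < δ implies |(-3t^2 - 4t + 1) + 83| < ε.
(-3t^2 - 4t + 1) + 83 = -3t^2 - 4t + 84 = (t + 6)(-3t + 14).
So |(-3t^2 - 4t + 1) + 83| = |t + 6|·|-3t + 14|.
Require δ ≤ 1. Then |t + 6| < 1 gives |t| < 7, and by the triangle inequality |-3t + 14| ≤ 3·7 + 14 = 35.
Hence |(-3t^2 - 4t + 1) + 83| ≤ 35|t + 6| < ε provided |t + 6| < ε/35.
Take δ = min(1, ε/35). Then 0 < |t + 6| < δ gives both |t + 6| < 1 and |t + 6| < ε/35, so |(-3t^2 - 4t + 1) + 83| < ε.

δ = min(1, ε/35)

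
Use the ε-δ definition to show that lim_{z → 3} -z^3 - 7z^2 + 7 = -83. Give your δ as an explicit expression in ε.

δ = min(1, ε/86)

Fix ε > 0. We want δ > 0 such that 0 < |z − 3| < δ implies |(-z^3 - 7z^2 + 7) + 83| < ε.
(-z^3 - 7z^2 + 7) + 83 = -z^3 - 7z^2 + 90 = (z − 3)(-z^2 - 10z - 30).
So |(-z^3 - 7z^2 + 7) + 83| = |z − 3|·|-z^2 - 10z - 30|.
Assume first that |z − 3| < 1, so |z| < 4. Then |-z^2 - 10z - 30| ≤ 4^2 + 10·4 + 30 = 86.
Hence |(-z^3 - 7z^2 + 7) + 83| ≤ 86|z − 3| < ε provided |z − 3| < ε/86.
Choosing δ = min(1, ε/86) ensures both conditions, hence |(-z^3 - 7z^2 + 7) + 83| < ε.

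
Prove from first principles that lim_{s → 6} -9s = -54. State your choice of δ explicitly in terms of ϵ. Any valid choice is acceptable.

δ = ϵ/9

Suppose ϵ > 0. We need δ > 0 so that 0 < |s − 6| < δ implies |(-9s) + 54| < ϵ.
|(-9s) + 54| = |-9s + 54| = 9|s − 6|.
So 9|s − 6| < ϵ exactly when |s − 6| < ϵ/9.
Choosing δ = ϵ/9 gives |(-9s) + 54| = 9|s − 6| < ϵ whenever |s − 6| < δ.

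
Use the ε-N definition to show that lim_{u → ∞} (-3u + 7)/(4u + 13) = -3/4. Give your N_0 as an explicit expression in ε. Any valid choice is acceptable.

Let ε > 0. We seek N_0 > 0 such that u > N_0 implies |(-3u + 7)/(4u + 13) + 3/4| < ε.
(-3u + 7)/(4u + 13) + 3/4 = (4(-3u + 7) − (-3)(4u + 13)) / (4(4u + 13)) = 67/(4(4u + 13)).
For u > 0 we have 4u + 13 > 4u, so |(-3u + 7)/(4u + 13) + 3/4| = 67/(4(4u + 13)) < 67/(4·4u) = (67/16)/u.
Thus |(-3u + 7)/(4u + 13) + 3/4| < ε whenever u > (67/16)/ε.
Take N_0 = (67/16)/ε. If u > N_0 then |(-3u + 7)/(4u + 13) + 3/4| < (67/16)/u < ε.

N_0 = (67/16)/ε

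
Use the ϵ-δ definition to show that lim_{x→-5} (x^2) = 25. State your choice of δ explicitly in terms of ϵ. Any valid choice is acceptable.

Fix ϵ > 0. We seek δ > 0 with 0 < |x + 5| < δ ⇒ |x^2 − 25| < ϵ.
Factor: x^2 − 25 = (x + 5)(x - 5), so |x^2 − 25| = |x + 5|·|x - 5|.
Restrict δ ≤ 1. Then |x + 5| < 1 gives |x| < 6, so by the triangle inequality |x - 5| ≤ 6 + 5 = 11.
Hence |x^2 − 25| ≤ 11|x + 5|, which is < ϵ once |x + 5| < ϵ/11.
Take δ = min(1, ϵ/11). If 0 < |x + 5| < δ then both bounds hold and |x^2 − 25| ≤ 11|x + 5| < 11·(ϵ/11) = ϵ.

δ = min(1, ϵ/11)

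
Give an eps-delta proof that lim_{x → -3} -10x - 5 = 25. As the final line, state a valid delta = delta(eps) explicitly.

Suppose eps > 0. We need delta > 0 so that 0 < |x + 3| < delta implies |(-10x - 5) − 25| < eps.
Since (-10x - 5) − 25 = -10(x + 3), we have |(-10x - 5) − 25| = 10|x + 3|.
So 10|x + 3| < eps exactly when |x + 3| < eps/10.
Choosing delta = eps/10 gives |(-10x - 5) − 25| = 10|x + 3| < eps whenever |x + 3| < delta.

delta = eps/10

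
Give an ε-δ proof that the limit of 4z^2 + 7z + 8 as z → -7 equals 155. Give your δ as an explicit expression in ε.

δ = min(1, ε/53)

Let ε > 0 be given. We want δ > 0 such that 0 < |z + 7| < δ implies |(4z^2 + 7z + 8) − 155| < ε.
(4z^2 + 7z + 8) − 155 = 4z^2 + 7z - 147 = (z + 7)(4z - 21).
So |(4z^2 + 7z + 8) − 155| = |z + 7|·|4z - 21|.
Require δ ≤ 1. Then |z + 7| < 1 gives |z| < 8, and by the triangle inequality |4z - 21| ≤ 4·8 + 21 = 53.
Hence |(4z^2 + 7z + 8) − 155| ≤ 53|z + 7| < ε provided |z + 7| < ε/53.
Take δ = min(1, ε/53). Then 0 < |z + 7| < δ gives both |z + 7| < 1 and |z + 7| < ε/53, so |(4z^2 + 7z + 8) − 155| < ε.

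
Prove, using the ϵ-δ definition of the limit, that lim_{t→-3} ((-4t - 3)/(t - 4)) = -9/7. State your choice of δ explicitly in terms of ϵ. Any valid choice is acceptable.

δ = min(7/2, (49/38)ϵ)

Suppose ϵ > 0. We want δ > 0 with 0 < |t + 3| < δ ⇒ |(-4t - 3)/(t - 4) + 9/7| < ϵ.
Combining over a common denominator, (-4t - 3)/(t - 4) + 9/7 = [(-4t - 3)·(-7) − 9·(t - 4)] / [(-7)·(t - 4)] = 19(t + 3) / ((-7)(t - 4)).
So |(-4t - 3)/(t - 4) + 9/7| = 19|t + 3| / (7·|t − 4|).
Restrict δ ≤ 7/2. Then |t + 3| < 7/2 gives |t − 4| = |(t + 3) + (-7)| ≥ 7 − 7/2 = 7/2.
Hence |(-4t - 3)/(t - 4) + 9/7| < 19|t + 3|/(7·(7/2)) = (38/49)|t + 3|, which is < ϵ once |t + 3| < (49/38)ϵ.
Take δ = min(7/2, (49/38)ϵ). Then 0 < |t + 3| < δ forces both bounds, so |(-4t - 3)/(t - 4) + 9/7| < ϵ.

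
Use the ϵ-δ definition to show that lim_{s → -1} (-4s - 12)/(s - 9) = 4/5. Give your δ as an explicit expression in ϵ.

δ = min(5, (25/24)ϵ)

Fix ϵ > 0. We want δ > 0 with 0 < |s + 1| < δ ⇒ |(-4s - 12)/(s - 9) − (4/5)| < ϵ.
Combining over a common denominator, (-4s - 12)/(s - 9) − (4/5) = [(-4s - 12)·(-10) − (-8)·(s - 9)] / [(-10)·(s - 9)] = 48(s + 1) / ((-10)(s - 9)).
So |(-4s - 12)/(s - 9) − (4/5)| = 48|s + 1| / (10·|s − 9|).
Restrict δ ≤ 5. Then |s + 1| < 5 gives |s − 9| = |(s + 1) + (-10)| ≥ 10 − 5 = 5.
Hence |(-4s - 12)/(s - 9) − (4/5)| < 48|s + 1|/(10·5) = (24/25)|s + 1|, which is < ϵ once |s + 1| < (25/24)ϵ.
Take δ = min(5, (25/24)ϵ). Then 0 < |s + 1| < δ forces both bounds, so |(-4s - 12)/(s - 9) − (4/5)| < ϵ.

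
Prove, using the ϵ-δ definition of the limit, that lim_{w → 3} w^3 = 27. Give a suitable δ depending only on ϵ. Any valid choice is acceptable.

Fix ϵ > 0. We seek δ > 0 with 0 < |w − 3| < δ ⇒ |w^3 − 27| < ϵ.
Factor: w^3 − 27 = (w − 3)(w^2 + 3w + 9), so |w^3 − 27| = |w − 3|·|w^2 + 3w + 9|.
Restrict δ ≤ 2. Then |w − 3| < 2 gives |w| < 5, so by the triangle inequality |w^2 + 3w + 9| ≤ 5^2 + 3·5 + 9 = 49.
Hence |w^3 − 27| ≤ 49|w − 3|, which is < ϵ once |w − 3| < ϵ/49.
Take δ = min(2, ϵ/49). If 0 < |w − 3| < δ then both bounds hold and |w^3 − 27| ≤ 49|w − 3| < 49·(ϵ/49) = ϵ.

δ = min(2, ϵ/49)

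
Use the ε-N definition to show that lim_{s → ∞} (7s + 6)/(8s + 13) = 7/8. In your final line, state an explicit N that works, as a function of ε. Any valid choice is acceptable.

N = (43/64)/ε

Suppose ε > 0. We seek N > 0 such that s > N implies |(7s + 6)/(8s + 13) − (7/8)| < ε.
(7s + 6)/(8s + 13) − (7/8) = (8(7s + 6) − 7(8s + 13)) / (8(8s + 13)) = -43/(8(8s + 13)).
For s > 0 we have 8s + 13 > 8s, so |(7s + 6)/(8s + 13) − (7/8)| = 43/(8(8s + 13)) < 43/(8·8s) = (43/64)/s.
Thus |(7s + 6)/(8s + 13) − (7/8)| < ε whenever s > (43/64)/ε.
Take N = (43/64)/ε. If s > N then |(7s + 6)/(8s + 13) − (7/8)| < (43/64)/s < ε.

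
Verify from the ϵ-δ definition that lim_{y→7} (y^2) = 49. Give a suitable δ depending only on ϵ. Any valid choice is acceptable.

Let ϵ > 0. We seek δ > 0 with 0 < |y − 7| < δ ⇒ |y^2 − 49| < ϵ.
Factor: y^2 − 49 = (y − 7)(y + 7), so |y^2 − 49| = |y − 7|·|y + 7|.
Restrict δ ≤ 1. Then |y − 7| < 1 gives |y| < 8, so by the triangle inequality |y + 7| ≤ 8 + 7 = 15.
Hence |y^2 − 49| ≤ 15|y − 7|, which is < ϵ once |y − 7| < ϵ/15.
Take δ = min(1, ϵ/15). If 0 < |y − 7| < δ then both bounds hold and |y^2 − 49| ≤ 15|y − 7| < 15·(ϵ/15) = ϵ.

δ = min(1, ϵ/15)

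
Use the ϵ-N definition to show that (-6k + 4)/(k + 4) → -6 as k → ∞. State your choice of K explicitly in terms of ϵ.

K = 28/ϵ

Suppose ϵ > 0. For k ≥ 1, |(-6k + 4)/(k + 4) + 6| = |28|/((k + 4)) = 28/((k + 4)).
Since k + 4 ≥ k for k ≥ 1, this is ≤ 28/(k) = 28/k.
So |(-6k + 4)/(k + 4) + 6| < ϵ whenever k > 28/ϵ.
Take K = 28/ϵ. If k > K then |(-6k + 4)/(k + 4) + 6| ≤ 28/k < ϵ.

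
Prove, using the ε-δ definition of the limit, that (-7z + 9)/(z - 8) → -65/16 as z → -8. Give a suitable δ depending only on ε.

Suppose ε > 0. We want δ > 0 with 0 < |z + 8| < δ ⇒ |(-7z + 9)/(z - 8) + 65/16| < ε.
Combining over a common denominator, (-7z + 9)/(z - 8) + 65/16 = [(-7z + 9)·(-16) − 65·(z - 8)] / [(-16)·(z - 8)] = 47(z + 8) / ((-16)(z - 8)).
So |(-7z + 9)/(z - 8) + 65/16| = 47|z + 8| / (16·|z − 8|).
Require δ ≤ 8, so |z − 8| ≥ |-16| − |z + 8| > 16 − 8 = 8.
Hence |(-7z + 9)/(z - 8) + 65/16| < 47|z + 8|/(16·8) = (47/128)|z + 8|, which is < ε once |z + 8| < (128/47)ε.
Take δ = min(8, (128/47)ε). Then 0 < |z + 8| < δ forces both bounds, so |(-7z + 9)/(z - 8) + 65/16| < ε.

δ = min(8, (128/47)ε)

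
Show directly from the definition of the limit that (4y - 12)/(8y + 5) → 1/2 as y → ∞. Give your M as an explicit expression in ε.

M = (29/16)/ε

Let ε > 0. We seek M > 0 such that y > M implies |(4y - 12)/(8y + 5) − (1/2)| < ε.
(4y - 12)/(8y + 5) − (1/2) = (8(4y - 12) − 4(8y + 5)) / (8(8y + 5)) = -116/(8(8y + 5)).
For y > 0 we have 8y + 5 > 8y, so |(4y - 12)/(8y + 5) − (1/2)| = 116/(8(8y + 5)) < 116/(8·8y) = (29/16)/y.
Thus |(4y - 12)/(8y + 5) − (1/2)| < ε whenever y > (29/16)/ε.
Take M = (29/16)/ε. If y > M then |(4y - 12)/(8y + 5) − (1/2)| < (29/16)/y < ε.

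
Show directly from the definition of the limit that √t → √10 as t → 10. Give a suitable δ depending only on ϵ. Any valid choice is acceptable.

Let ϵ > 0. We want δ > 0 such that 0 < |t − 10| < δ implies |√t − √10| < ϵ.
Rationalise: √t − √10 = (t − 10)/(√t + √10), so |√t − √10| = |t − 10|/(√t + √10).
Restrict δ ≤ 10 so that |t − 10| < 10 forces t > 0, and then √t + √10 > √10.
Hence |√t − √10| < |t − 10|/√10, which is < ϵ once |t − 10| < √10·ϵ.
Take δ = min(10, √10·ϵ). If 0 < |t − 10| < δ then t > 0 and |√t − √10| < |t − 10|/√10 < ϵ.

δ = min(10, √10·ϵ)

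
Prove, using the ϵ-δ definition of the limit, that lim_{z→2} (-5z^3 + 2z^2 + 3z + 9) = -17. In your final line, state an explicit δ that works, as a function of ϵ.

δ = min(1, ϵ/82)

Fix ϵ > 0. We want δ > 0 such that 0 < |z − 2| < δ implies |(-5z^3 + 2z^2 + 3z + 9) + 17| < ϵ.
(-5z^3 + 2z^2 + 3z + 9) + 17 = -5z^3 + 2z^2 + 3z + 26 = (z − 2)(-5z^2 - 8z - 13).
So |(-5z^3 + 2z^2 + 3z + 9) + 17| = |z − 2|·|-5z^2 - 8z - 13|.
Require δ ≤ 1. Then |z − 2| < 1 gives |z| < 3, and by the triangle inequality |-5z^2 - 8z - 13| ≤ 5·3^2 + 8·3 + 13 = 82.
Hence |(-5z^3 + 2z^2 + 3z + 9) + 17| ≤ 82|z − 2| < ϵ provided |z − 2| < ϵ/82.
Choosing δ = min(1, ϵ/82) ensures both conditions, hence |(-5z^3 + 2z^2 + 3z + 9) + 17| < ϵ.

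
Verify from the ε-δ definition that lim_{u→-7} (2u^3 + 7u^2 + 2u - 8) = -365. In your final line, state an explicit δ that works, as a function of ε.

δ = min(2, ε/276)

Let ε > 0 be given. We want δ > 0 such that 0 < |u + 7| < δ implies |(2u^3 + 7u^2 + 2u - 8) + 365| < ε.
(2u^3 + 7u^2 + 2u - 8) + 365 = 2u^3 + 7u^2 + 2u + 357 = (u + 7)(2u^2 - 7u + 51).
So |(2u^3 + 7u^2 + 2u - 8) + 365| = |u + 7|·|2u^2 - 7u + 51|.
Assume first that |u + 7| < 2, so |u| < 9. Then |2u^2 - 7u + 51| ≤ 2·9^2 + 7·9 + 51 = 276.
Hence |(2u^3 + 7u^2 + 2u - 8) + 365| ≤ 276|u + 7| < ε provided |u + 7| < ε/276.
Choosing δ = min(2, ε/276) ensures both conditions, hence |(2u^3 + 7u^2 + 2u - 8) + 365| < ε.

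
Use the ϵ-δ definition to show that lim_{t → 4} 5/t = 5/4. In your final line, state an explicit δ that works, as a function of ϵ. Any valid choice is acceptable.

Let ϵ > 0 be given. We seek δ > 0 such that 0 < |t − 4| < δ implies |5/t − (5/4)| < ϵ.
|5/t − (5/4)| = 5·|4 − t|/(4·|t|) = 5|t − 4|/(4|t|).
Restrict δ ≤ 2. Then |t − 4| < 2 gives |t| > 2, so 4|t| > 8.
Then |5/t − (5/4)| < 5|t − 4|/8, which is < ϵ when |t − 4| < (8/5)ϵ.
Take δ = min(2, (8/5)ϵ). Then 0 < |t − 4| < δ gives both |t − 4| < 2 and |t − 4| < (8/5)ϵ, so |5/t − (5/4)| < ϵ.

δ = min(2, (8/5)ϵ)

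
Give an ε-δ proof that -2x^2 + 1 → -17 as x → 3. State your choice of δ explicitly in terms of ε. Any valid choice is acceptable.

δ = min(1, ε/14)

Let ε > 0 be given. We want δ > 0 such that 0 < |x − 3| < δ implies |(-2x^2 + 1) + 17| < ε.
(-2x^2 + 1) + 17 = -2x^2 + 18 = (x − 3)(-2x - 6).
So |(-2x^2 + 1) + 17| = |x − 3|·|-2x - 6|.
Require δ ≤ 1. Then |x − 3| < 1 gives |x| < 4, and by the triangle inequality |-2x - 6| ≤ 2·4 + 6 = 14.
Hence |(-2x^2 + 1) + 17| ≤ 14|x − 3| < ε provided |x − 3| < ε/14.
Take δ = min(1, ε/14). Then 0 < |x − 3| < δ gives both |x − 3| < 1 and |x − 3| < ε/14, so |(-2x^2 + 1) + 17| < ε.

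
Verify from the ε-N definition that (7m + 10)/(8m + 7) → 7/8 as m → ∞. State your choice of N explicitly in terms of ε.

Let ε > 0. For m ≥ 1, |(7m + 10)/(8m + 7) − (7/8)| = |31|/(8(8m + 7)) = 31/(8(8m + 7)).
Since 8m + 7 ≥ 8m for m ≥ 1, this is ≤ 31/(8·8m) = (31/64)/m.
So |(7m + 10)/(8m + 7) − (7/8)| < ε whenever m > (31/64)/ε.
Take N = (31/64)/ε. If m > N then |(7m + 10)/(8m + 7) − (7/8)| ≤ (31/64)/m < ε.

N = (31/64)/ε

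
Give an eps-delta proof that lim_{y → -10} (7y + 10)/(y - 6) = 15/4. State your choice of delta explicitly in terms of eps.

delta = min(8, (32/13)eps)

Let eps > 0. We want delta > 0 with 0 < |y + 10| < delta ⇒ |(7y + 10)/(y - 6) − (15/4)| < eps.
Combining over a common denominator, (7y + 10)/(y - 6) − (15/4) = [(7y + 10)·(-16) − (-60)·(y - 6)] / [(-16)·(y - 6)] = -52(y + 10) / ((-16)(y - 6)).
So |(7y + 10)/(y - 6) − (15/4)| = 52|y + 10| / (16·|y − 6|).
Require delta ≤ 8, so |y − 6| ≥ |-16| − |y + 10| > 16 − 8 = 8.
Hence |(7y + 10)/(y - 6) − (15/4)| < 52|y + 10|/(16·8) = (13/32)|y + 10|, which is < eps once |y + 10| < (32/13)eps.
Take delta = min(8, (32/13)eps). Then 0 < |y + 10| < delta forces both bounds, so |(7y + 10)/(y - 6) − (15/4)| < eps.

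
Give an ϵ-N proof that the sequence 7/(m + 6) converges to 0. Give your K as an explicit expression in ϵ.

Let ϵ > 0. For m ≥ 1, |7/(m + 6) − 0| = 7/(m + 6) ≤ 7/m.
We need 7/m < ϵ, i.e. m > 7/ϵ.
Take K = 7/ϵ. If m > K then |7/(m + 6)| ≤ 7/m < ϵ.

K = 7/ϵ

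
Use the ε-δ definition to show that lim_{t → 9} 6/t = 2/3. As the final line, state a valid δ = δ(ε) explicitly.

δ = min(9/2, (27/4)ε)

Let ε > 0. We seek δ > 0 such that 0 < |t − 9| < δ implies |6/t − (2/3)| < ε.
|6/t − (2/3)| = 6·|9 − t|/(9·|t|) = 6|t − 9|/(9|t|).
Restrict δ ≤ 9/2. Then |t − 9| < 9/2 gives |t| > 9/2, so 9|t| > 81/2.
Then |6/t − (2/3)| < 6|t − 9|/(81/2), which is < ε when |t − 9| < (27/4)ε.
Take δ = min(9/2, (27/4)ε). Then 0 < |t − 9| < δ gives both |t − 9| < 9/2 and |t − 9| < (27/4)ε, so |6/t − (2/3)| < ε.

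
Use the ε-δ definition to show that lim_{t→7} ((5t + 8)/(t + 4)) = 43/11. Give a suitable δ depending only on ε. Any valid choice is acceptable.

δ = min(11/2, (121/24)ε)

Let ε > 0 be given. We want δ > 0 with 0 < |t − 7| < δ ⇒ |(5t + 8)/(t + 4) − (43/11)| < ε.
Combining over a common denominator, (5t + 8)/(t + 4) − (43/11) = [(5t + 8)·11 − 43·(t + 4)] / [11·(t + 4)] = 12(t − 7) / (11(t + 4)).
So |(5t + 8)/(t + 4) − (43/11)| = 12|t − 7| / (11·|t + 4|).
Require δ ≤ 11/2, so |t + 4| ≥ |11| − |t − 7| > 11 − 11/2 = 11/2.
Hence |(5t + 8)/(t + 4) − (43/11)| < 12|t − 7|/(11·(11/2)) = (24/121)|t − 7|, which is < ε once |t − 7| < (121/24)ε.
Take δ = min(11/2, (121/24)ε). Then 0 < |t − 7| < δ forces both bounds, so |(5t + 8)/(t + 4) − (43/11)| < ε.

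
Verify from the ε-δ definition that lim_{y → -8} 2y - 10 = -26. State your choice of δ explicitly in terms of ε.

δ = ε/2

Fix ε > 0. We need δ > 0 so that 0 < |y + 8| < δ implies |(2y - 10) + 26| < ε.
|(2y - 10) + 26| = |2y + 16| = 2|y + 8|.
So 2|y + 8| < ε exactly when |y + 8| < ε/2.
Choosing δ = ε/2 gives |(2y - 10) + 26| = 2|y + 8| < ε whenever |y + 8| < δ.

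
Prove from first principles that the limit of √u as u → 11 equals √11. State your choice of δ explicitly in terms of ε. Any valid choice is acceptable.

Suppose ε > 0. We want δ > 0 such that 0 < |u − 11| < δ implies |√u − √11| < ε.
Multiplying by the conjugate, |√u − √11| = |u − 11|/(√u + √11).
Restrict δ ≤ 11 so that |u − 11| < 11 forces u > 0, and then √u + √11 > √11.
Hence |√u − √11| < |u − 11|/√11, which is < ε once |u − 11| < √11·ε.
Take δ = min(11, √11·ε). If 0 < |u − 11| < δ then u > 0 and |√u − √11| < |u − 11|/√11 < ε.

δ = min(11, √11·ε)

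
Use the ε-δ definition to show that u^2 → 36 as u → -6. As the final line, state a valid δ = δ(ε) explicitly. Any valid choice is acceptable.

Let ε > 0 be given. We seek δ > 0 with 0 < |u + 6| < δ ⇒ |u^2 − 36| < ε.
Factor: u^2 − 36 = (u + 6)(u - 6), so |u^2 − 36| = |u + 6|·|u - 6|.
Impose δ ≤ 1 so that |u| < 7; then |u - 6| ≤ 13.
Hence |u^2 − 36| ≤ 13|u + 6|, which is < ε once |u + 6| < ε/13.
Take δ = min(1, ε/13). If 0 < |u + 6| < δ then both bounds hold and |u^2 − 36| ≤ 13|u + 6| < 13·(ε/13) = ε.

δ = min(1, ε/13)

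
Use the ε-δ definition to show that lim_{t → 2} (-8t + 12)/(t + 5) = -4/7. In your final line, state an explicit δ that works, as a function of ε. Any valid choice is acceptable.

Fix ε > 0. We want δ > 0 with 0 < |t − 2| < δ ⇒ |(-8t + 12)/(t + 5) + 4/7| < ε.
Combining over a common denominator, (-8t + 12)/(t + 5) + 4/7 = [(-8t + 12)·7 − (-4)·(t + 5)] / [7·(t + 5)] = -52(t − 2) / (7(t + 5)).
So |(-8t + 12)/(t + 5) + 4/7| = 52|t − 2| / (7·|t + 5|).
Restrict δ ≤ 7/2. Then |t − 2| < 7/2 gives |t + 5| = |(t − 2) + 7| ≥ 7 − 7/2 = 7/2.
Hence |(-8t + 12)/(t + 5) + 4/7| < 52|t − 2|/(7·(7/2)) = (104/49)|t − 2|, which is < ε once |t − 2| < (49/104)ε.
Take δ = min(7/2, (49/104)ε). Then 0 < |t − 2| < δ forces both bounds, so |(-8t + 12)/(t + 5) + 4/7| < ε.

δ = min(7/2, (49/104)ε)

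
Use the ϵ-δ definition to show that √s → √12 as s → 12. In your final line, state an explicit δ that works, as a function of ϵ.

δ = min(12, √12·ϵ)

Suppose ϵ > 0. We want δ > 0 such that 0 < |s − 12| < δ implies |√s − √12| < ϵ.
Rationalise: √s − √12 = (s − 12)/(√s + √12), so |√s − √12| = |s − 12|/(√s + √12).
Restrict δ ≤ 12 so that |s − 12| < 12 forces s > 0, and then √s + √12 > √12.
Hence |√s − √12| < |s − 12|/√12, which is < ϵ once |s − 12| < √12·ϵ.
Take δ = min(12, √12·ϵ). If 0 < |s − 12| < δ then s > 0 and |√s − √12| < |s − 12|/√12 < ϵ.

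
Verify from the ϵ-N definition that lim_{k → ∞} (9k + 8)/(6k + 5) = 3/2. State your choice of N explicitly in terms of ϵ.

N = (1/12)/ϵ

Suppose ϵ > 0. For k ≥ 1, |(9k + 8)/(6k + 5) − (3/2)| = |3|/(6(6k + 5)) = 3/(6(6k + 5)).
Since 6k + 5 ≥ 6k for k ≥ 1, this is ≤ 3/(6·6k) = (1/12)/k.
So |(9k + 8)/(6k + 5) − (3/2)| < ϵ whenever k > (1/12)/ϵ.
Take N = (1/12)/ϵ. If k > N then |(9k + 8)/(6k + 5) − (3/2)| ≤ (1/12)/k < ϵ.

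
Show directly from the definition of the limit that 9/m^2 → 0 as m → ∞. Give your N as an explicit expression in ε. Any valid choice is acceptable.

N = (9/ε)^{1/2}

Fix ε > 0. For m ≥ 1, |9/m^2 − 0| = 9/m^2.
9/m^2 < ε ⇔ m^2 > 9/ε ⇔ m > (9/ε)^{1/2}.
Take N = (9/ε)^{1/2}. Then m > N implies 9/m^2 < ε.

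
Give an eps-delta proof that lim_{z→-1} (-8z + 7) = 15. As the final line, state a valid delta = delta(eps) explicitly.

Suppose eps > 0. We need delta > 0 so that 0 < |z + 1| < delta implies |(-8z + 7) − 15| < eps.
Since (-8z + 7) − 15 = -8(z + 1), we have |(-8z + 7) − 15| = 8|z + 1|.
So 8|z + 1| < eps exactly when |z + 1| < eps/8.
Take delta = eps/8. If 0 < |z + 1| < delta then |(-8z + 7) − 15| = 8|z + 1| < 8·(eps/8) = eps.

delta = eps/8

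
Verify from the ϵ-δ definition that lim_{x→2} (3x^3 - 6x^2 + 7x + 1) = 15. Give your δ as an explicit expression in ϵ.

Fix ϵ > 0. We want δ > 0 such that 0 < |x − 2| < δ implies |(3x^3 - 6x^2 + 7x + 1) − 15| < ϵ.
(3x^3 - 6x^2 + 7x + 1) − 15 = 3x^3 - 6x^2 + 7x - 14 = (x − 2)(3x^2 + 7).
So |(3x^3 - 6x^2 + 7x + 1) − 15| = |x − 2|·|3x^2 + 7|.
Require δ ≤ 1. Then |x − 2| < 1 gives |x| < 3, and by the triangle inequality |3x^2 + 7| ≤ 3·3^2 + 7 = 34.
Hence |(3x^3 - 6x^2 + 7x + 1) − 15| ≤ 34|x − 2| < ϵ provided |x − 2| < ϵ/34.
Take δ = min(1, ϵ/34). Then 0 < |x − 2| < δ gives both |x − 2| < 1 and |x − 2| < ϵ/34, so |(3x^3 - 6x^2 + 7x + 1) − 15| < ϵ.

δ = min(1, ϵ/34)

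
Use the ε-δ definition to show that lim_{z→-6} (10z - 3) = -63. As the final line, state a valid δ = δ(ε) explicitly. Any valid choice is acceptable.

Suppose ε > 0. We need δ > 0 so that 0 < |z + 6| < δ implies |(10z - 3) + 63| < ε.
Since (10z - 3) + 63 = 10(z + 6), we have |(10z - 3) + 63| = 10|z + 6|.
Thus it suffices that |z + 6| < ε/10.
Choosing δ = ε/10 gives |(10z - 3) + 63| = 10|z + 6| < ε whenever |z + 6| < δ.

δ = ε/10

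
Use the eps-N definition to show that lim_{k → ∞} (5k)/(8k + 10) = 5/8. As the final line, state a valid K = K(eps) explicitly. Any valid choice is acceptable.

Let eps > 0 be given. For k ≥ 1, |(5k)/(8k + 10) − (5/8)| = |-50|/(8(8k + 10)) = 50/(8(8k + 10)).
Since 8k + 10 ≥ 8k for k ≥ 1, this is ≤ 50/(8·8k) = (25/32)/k.
So |(5k)/(8k + 10) − (5/8)| < eps whenever k > (25/32)/eps.
Take K = (25/32)/eps. If k > K then |(5k)/(8k + 10) − (5/8)| ≤ (25/32)/k < eps.

K = (25/32)/eps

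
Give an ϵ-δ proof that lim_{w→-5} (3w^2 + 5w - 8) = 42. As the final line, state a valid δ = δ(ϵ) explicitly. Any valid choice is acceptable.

δ = min(1, ϵ/28)

Suppose ϵ > 0. We want δ > 0 such that 0 < |w + 5| < δ implies |(3w^2 + 5w - 8) − 42| < ϵ.
(3w^2 + 5w - 8) − 42 = 3w^2 + 5w - 50 = (w + 5)(3w - 10).
So |(3w^2 + 5w - 8) − 42| = |w + 5|·|3w - 10|.
Require δ ≤ 1. Then |w + 5| < 1 gives |w| < 6, and by the triangle inequality |3w - 10| ≤ 3·6 + 10 = 28.
Hence |(3w^2 + 5w - 8) − 42| ≤ 28|w + 5| < ϵ provided |w + 5| < ϵ/28.
Take δ = min(1, ϵ/28). Then 0 < |w + 5| < δ gives both |w + 5| < 1 and |w + 5| < ϵ/28, so |(3w^2 + 5w - 8) − 42| < ϵ.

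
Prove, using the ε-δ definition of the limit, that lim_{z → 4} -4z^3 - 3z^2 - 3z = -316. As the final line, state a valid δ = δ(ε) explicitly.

δ = min(1, ε/274)

Let ε > 0. We want δ > 0 such that 0 < |z − 4| < δ implies |(-4z^3 - 3z^2 - 3z) + 316| < ε.
(-4z^3 - 3z^2 - 3z) + 316 = -4z^3 - 3z^2 - 3z + 316 = (z − 4)(-4z^2 - 19z - 79).
So |(-4z^3 - 3z^2 - 3z) + 316| = |z − 4|·|-4z^2 - 19z - 79|.
Assume first that |z − 4| < 1, so |z| < 5. Then |-4z^2 - 19z - 79| ≤ 4·5^2 + 19·5 + 79 = 274.
Hence |(-4z^3 - 3z^2 - 3z) + 316| ≤ 274|z − 4| < ε provided |z − 4| < ε/274.
Choosing δ = min(1, ε/274) ensures both conditions, hence |(-4z^3 - 3z^2 - 3z) + 316| < ε.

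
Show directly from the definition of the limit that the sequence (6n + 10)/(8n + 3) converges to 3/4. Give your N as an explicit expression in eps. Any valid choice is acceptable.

N = (31/32)/eps

Fix eps > 0. For n ≥ 1, |(6n + 10)/(8n + 3) − (3/4)| = |62|/(8(8n + 3)) = 62/(8(8n + 3)).
Since 8n + 3 ≥ 8n for n ≥ 1, this is ≤ 62/(8·8n) = (31/32)/n.
So |(6n + 10)/(8n + 3) − (3/4)| < eps whenever n > (31/32)/eps.
Take N = (31/32)/eps. If n > N then |(6n + 10)/(8n + 3) − (3/4)| ≤ (31/32)/n < eps.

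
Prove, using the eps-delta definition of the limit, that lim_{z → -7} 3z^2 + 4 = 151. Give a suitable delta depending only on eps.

delta = min(1, eps/45)

Let eps > 0 be given. We want delta > 0 such that 0 < |z + 7| < delta implies |(3z^2 + 4) − 151| < eps.
(3z^2 + 4) − 151 = 3z^2 - 147 = (z + 7)(3z - 21).
So |(3z^2 + 4) − 151| = |z + 7|·|3z - 21|.
Assume first that |z + 7| < 1, so |z| < 8. Then |3z - 21| ≤ 3·8 + 21 = 45.
Hence |(3z^2 + 4) − 151| ≤ 45|z + 7| < eps provided |z + 7| < eps/45.
Take delta = min(1, eps/45). Then 0 < |z + 7| < delta gives both |z + 7| < 1 and |z + 7| < eps/45, so |(3z^2 + 4) − 151| < eps.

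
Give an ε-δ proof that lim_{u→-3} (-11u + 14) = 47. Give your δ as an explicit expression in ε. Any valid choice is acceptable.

Fix ε > 0. We need δ > 0 so that 0 < |u + 3| < δ implies |(-11u + 14) − 47| < ε.
|(-11u + 14) − 47| = |-11u - 33| = 11|u + 3|.
So 11|u + 3| < ε exactly when |u + 3| < ε/11.
Choosing δ = ε/11 gives |(-11u + 14) − 47| = 11|u + 3| < ε whenever |u + 3| < δ.

δ = ε/11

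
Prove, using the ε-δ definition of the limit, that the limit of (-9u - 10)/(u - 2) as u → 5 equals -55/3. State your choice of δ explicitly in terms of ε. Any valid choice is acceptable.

Let ε > 0 be given. We want δ > 0 with 0 < |u − 5| < δ ⇒ |(-9u - 10)/(u - 2) + 55/3| < ε.
Combining over a common denominator, (-9u - 10)/(u - 2) + 55/3 = [(-9u - 10)·3 − (-55)·(u - 2)] / [3·(u - 2)] = 28(u − 5) / (3(u - 2)).
So |(-9u - 10)/(u - 2) + 55/3| = 28|u − 5| / (3·|u − 2|).
Restrict δ ≤ 3/2. Then |u − 5| < 3/2 gives |u − 2| = |(u − 5) + 3| ≥ 3 − 3/2 = 3/2.
Hence |(-9u - 10)/(u - 2) + 55/3| < 28|u − 5|/(3·(3/2)) = (56/9)|u − 5|, which is < ε once |u − 5| < (9/56)ε.
Take δ = min(3/2, (9/56)ε). Then 0 < |u − 5| < δ forces both bounds, so |(-9u - 10)/(u - 2) + 55/3| < ε.

δ = min(3/2, (9/56)ε)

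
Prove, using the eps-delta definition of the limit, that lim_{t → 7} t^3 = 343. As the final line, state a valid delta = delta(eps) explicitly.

delta = min(1, eps/169)

Suppose eps > 0. We seek delta > 0 with 0 < |t − 7| < delta ⇒ |t^3 − 343| < eps.
Factor: t^3 − 343 = (t − 7)(t^2 + 7t + 49), so |t^3 − 343| = |t − 7|·|t^2 + 7t + 49|.
Impose delta ≤ 1 so that |t| < 8; then |t^2 + 7t + 49| ≤ 169.
Hence |t^3 − 343| ≤ 169|t − 7|, which is < eps once |t − 7| < eps/169.
Take delta = min(1, eps/169). If 0 < |t − 7| < delta then both bounds hold and |t^3 − 343| ≤ 169|t − 7| < 169·(eps/169) = eps.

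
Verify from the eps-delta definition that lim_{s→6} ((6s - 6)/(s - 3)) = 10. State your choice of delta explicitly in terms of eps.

delta = min(3/2, (3/8)eps)

Suppose eps > 0. We want delta > 0 with 0 < |s − 6| < delta ⇒ |(6s - 6)/(s - 3) − 10| < eps.
Combining over a common denominator, (6s - 6)/(s - 3) − 10 = [(6s - 6)·3 − 30·(s - 3)] / [3·(s - 3)] = -12(s − 6) / (3(s - 3)).
So |(6s - 6)/(s - 3) − 10| = 12|s − 6| / (3·|s − 3|).
Restrict delta ≤ 3/2. Then |s − 6| < 3/2 gives |s − 3| = |(s − 6) + 3| ≥ 3 − 3/2 = 3/2.
Hence |(6s - 6)/(s - 3) − 10| < 12|s − 6|/(3·(3/2)) = (8/3)|s − 6|, which is < eps once |s − 6| < (3/8)eps.
Take delta = min(3/2, (3/8)eps). Then 0 < |s − 6| < delta forces both bounds, so |(6s - 6)/(s - 3) − 10| < eps.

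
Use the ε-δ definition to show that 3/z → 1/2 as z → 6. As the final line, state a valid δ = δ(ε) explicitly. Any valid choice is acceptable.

δ = min(3, 6ε)

Let ε > 0. We seek δ > 0 such that 0 < |z − 6| < δ implies |3/z − (1/2)| < ε.
|3/z − (1/2)| = 3·|6 − z|/(6·|z|) = 3|z − 6|/(6|z|).
Restrict δ ≤ 3. Then |z − 6| < 3 gives |z| > 3, so 6|z| > 18.
Then |3/z − (1/2)| < 3|z − 6|/18, which is < ε when |z − 6| < 6ε.
Take δ = min(3, 6ε). Then 0 < |z − 6| < δ gives both |z − 6| < 3 and |z − 6| < 6ε, so |3/z − (1/2)| < ε.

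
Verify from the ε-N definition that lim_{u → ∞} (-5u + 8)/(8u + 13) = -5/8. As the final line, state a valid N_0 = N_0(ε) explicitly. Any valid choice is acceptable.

N_0 = (129/64)/ε

Fix ε > 0. We seek N_0 > 0 such that u > N_0 implies |(-5u + 8)/(8u + 13) + 5/8| < ε.
(-5u + 8)/(8u + 13) + 5/8 = (8(-5u + 8) − (-5)(8u + 13)) / (8(8u + 13)) = 129/(8(8u + 13)).
For u > 0 we have 8u + 13 > 8u, so |(-5u + 8)/(8u + 13) + 5/8| = 129/(8(8u + 13)) < 129/(8·8u) = (129/64)/u.
Thus |(-5u + 8)/(8u + 13) + 5/8| < ε whenever u > (129/64)/ε.
Take N_0 = (129/64)/ε. If u > N_0 then |(-5u + 8)/(8u + 13) + 5/8| < (129/64)/u < ε.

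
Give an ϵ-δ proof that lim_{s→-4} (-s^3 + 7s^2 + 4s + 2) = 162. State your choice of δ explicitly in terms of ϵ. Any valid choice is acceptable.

Fix ϵ > 0. We want δ > 0 such that 0 < |s + 4| < δ implies |(-s^3 + 7s^2 + 4s + 2) − 162| < ϵ.
(-s^3 + 7s^2 + 4s + 2) − 162 = -s^3 + 7s^2 + 4s - 160 = (s + 4)(-s^2 + 11s - 40).
So |(-s^3 + 7s^2 + 4s + 2) − 162| = |s + 4|·|-s^2 + 11s - 40|.
Assume first that |s + 4| < 1, so |s| < 5. Then |-s^2 + 11s - 40| ≤ 5^2 + 11·5 + 40 = 120.
Hence |(-s^3 + 7s^2 + 4s + 2) − 162| ≤ 120|s + 4| < ϵ provided |s + 4| < ϵ/120.
Take δ = min(1, ϵ/120). Then 0 < |s + 4| < δ gives both |s + 4| < 1 and |s + 4| < ϵ/120, so |(-s^3 + 7s^2 + 4s + 2) − 162| < ϵ.

δ = min(1, ϵ/120)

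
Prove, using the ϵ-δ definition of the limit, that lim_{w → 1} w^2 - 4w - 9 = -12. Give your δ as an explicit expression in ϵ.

Suppose ϵ > 0. We want δ > 0 such that 0 < |w − 1| < δ implies |(w^2 - 4w - 9) + 12| < ϵ.
(w^2 - 4w - 9) + 12 = w^2 - 4w + 3 = (w − 1)(w - 3).
So |(w^2 - 4w - 9) + 12| = |w − 1|·|w - 3|.
Assume first that |w − 1| < 1, so |w| < 2. Then |w - 3| ≤ 2 + 3 = 5.
Hence |(w^2 - 4w - 9) + 12| ≤ 5|w − 1| < ϵ provided |w − 1| < ϵ/5.
Take δ = min(1, ϵ/5). Then 0 < |w − 1| < δ gives both |w − 1| < 1 and |w − 1| < ϵ/5, so |(w^2 - 4w - 9) + 12| < ϵ.

δ = min(1, ϵ/5)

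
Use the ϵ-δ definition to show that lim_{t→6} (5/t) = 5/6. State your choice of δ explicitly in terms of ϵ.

δ = min(3, (18/5)ϵ)

Suppose ϵ > 0. We seek δ > 0 such that 0 < |t − 6| < δ implies |5/t − (5/6)| < ϵ.
|5/t − (5/6)| = 5·|6 − t|/(6·|t|) = 5|t − 6|/(6|t|).
Require δ ≤ 3 so that |t| > 6 − 3 = 3, hence 6|t| > 18.
Then |5/t − (5/6)| < 5|t − 6|/18, which is < ϵ when |t − 6| < (18/5)ϵ.
Take δ = min(3, (18/5)ϵ). Then 0 < |t − 6| < δ gives both |t − 6| < 3 and |t − 6| < (18/5)ϵ, so |5/t − (5/6)| < ϵ.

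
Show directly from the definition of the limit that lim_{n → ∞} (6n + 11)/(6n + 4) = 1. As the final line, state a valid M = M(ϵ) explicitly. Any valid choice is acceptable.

M = (7/6)/ϵ

Let ϵ > 0. For n ≥ 1, |(6n + 11)/(6n + 4) − 1| = |42|/(6(6n + 4)) = 42/(6(6n + 4)).
Since 6n + 4 ≥ 6n for n ≥ 1, this is ≤ 42/(6·6n) = (7/6)/n.
So |(6n + 11)/(6n + 4) − 1| < ϵ whenever n > (7/6)/ϵ.
Take M = (7/6)/ϵ. If n > M then |(6n + 11)/(6n + 4) − 1| ≤ (7/6)/n < ϵ.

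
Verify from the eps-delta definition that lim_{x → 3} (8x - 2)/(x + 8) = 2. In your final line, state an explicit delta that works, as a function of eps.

delta = min(11/2, (11/12)eps)

Suppose eps > 0. We want delta > 0 with 0 < |x − 3| < delta ⇒ |(8x - 2)/(x + 8) − 2| < eps.
Combining over a common denominator, (8x - 2)/(x + 8) − 2 = [(8x - 2)·11 − 22·(x + 8)] / [11·(x + 8)] = 66(x − 3) / (11(x + 8)).
So |(8x - 2)/(x + 8) − 2| = 66|x − 3| / (11·|x + 8|).
Restrict delta ≤ 11/2. Then |x − 3| < 11/2 gives |x + 8| = |(x − 3) + 11| ≥ 11 − 11/2 = 11/2.
Hence |(8x - 2)/(x + 8) − 2| < 66|x − 3|/(11·(11/2)) = (12/11)|x − 3|, which is < eps once |x − 3| < (11/12)eps.
Take delta = min(11/2, (11/12)eps). Then 0 < |x − 3| < delta forces both bounds, so |(8x - 2)/(x + 8) − 2| < eps.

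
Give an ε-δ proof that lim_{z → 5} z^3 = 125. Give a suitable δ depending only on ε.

δ = min(2, ε/109)

Let ε > 0. We seek δ > 0 with 0 < |z − 5| < δ ⇒ |z^3 − 125| < ε.
Factor: z^3 − 125 = (z − 5)(z^2 + 5z + 25), so |z^3 − 125| = |z − 5|·|z^2 + 5z + 25|.
Restrict δ ≤ 2. Then |z − 5| < 2 gives |z| < 7, so by the triangle inequality |z^2 + 5z + 25| ≤ 7^2 + 5·7 + 25 = 109.
Hence |z^3 − 125| ≤ 109|z − 5|, which is < ε once |z − 5| < ε/109.
Take δ = min(2, ε/109). If 0 < |z − 5| < δ then both bounds hold and |z^3 − 125| ≤ 109|z − 5| < 109·(ε/109) = ε.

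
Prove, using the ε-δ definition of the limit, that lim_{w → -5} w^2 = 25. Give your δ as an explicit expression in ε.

δ = min(1, ε/11)

Let ε > 0 be given. We seek δ > 0 with 0 < |w + 5| < δ ⇒ |w^2 − 25| < ε.
Factor: w^2 − 25 = (w + 5)(w - 5), so |w^2 − 25| = |w + 5|·|w - 5|.
Restrict δ ≤ 1. Then |w + 5| < 1 gives |w| < 6, so by the triangle inequality |w - 5| ≤ 6 + 5 = 11.
Hence |w^2 − 25| ≤ 11|w + 5|, which is < ε once |w + 5| < ε/11.
Take δ = min(1, ε/11). If 0 < |w + 5| < δ then both bounds hold and |w^2 − 25| ≤ 11|w + 5| < 11·(ε/11) = ε.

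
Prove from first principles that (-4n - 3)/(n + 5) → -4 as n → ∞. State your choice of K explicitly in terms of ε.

K = 17/ε

Let ε > 0. For n ≥ 1, |(-4n - 3)/(n + 5) + 4| = |17|/((n + 5)) = 17/((n + 5)).
Since n + 5 ≥ n for n ≥ 1, this is ≤ 17/(n) = 17/n.
So |(-4n - 3)/(n + 5) + 4| < ε whenever n > 17/ε.
Take K = 17/ε. If n > K then |(-4n - 3)/(n + 5) + 4| ≤ 17/n < ε.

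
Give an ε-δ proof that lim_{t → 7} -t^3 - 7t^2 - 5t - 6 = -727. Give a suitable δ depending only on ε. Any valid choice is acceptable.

Let ε > 0 be given. We want δ > 0 such that 0 < |t − 7| < δ implies |(-t^3 - 7t^2 - 5t - 6) + 727| < ε.
(-t^3 - 7t^2 - 5t - 6) + 727 = -t^3 - 7t^2 - 5t + 721 = (t − 7)(-t^2 - 14t - 103).
So |(-t^3 - 7t^2 - 5t - 6) + 727| = |t − 7|·|-t^2 - 14t - 103|.
Assume first that |t − 7| < 2, so |t| < 9. Then |-t^2 - 14t - 103| ≤ 9^2 + 14·9 + 103 = 310.
Hence |(-t^3 - 7t^2 - 5t - 6) + 727| ≤ 310|t − 7| < ε provided |t − 7| < ε/310.
Take δ = min(2, ε/310). Then 0 < |t − 7| < δ gives both |t − 7| < 2 and |t − 7| < ε/310, so |(-t^3 - 7t^2 - 5t - 6) + 727| < ε.

δ = min(2, ε/310)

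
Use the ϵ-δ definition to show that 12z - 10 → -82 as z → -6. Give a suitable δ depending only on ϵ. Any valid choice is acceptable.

Fix ϵ > 0. We need δ > 0 so that 0 < |z + 6| < δ implies |(12z - 10) + 82| < ϵ.
Since (12z - 10) + 82 = 12(z + 6), we have |(12z - 10) + 82| = 12|z + 6|.
So 12|z + 6| < ϵ exactly when |z + 6| < ϵ/12.
Choosing δ = ϵ/12 gives |(12z - 10) + 82| = 12|z + 6| < ϵ whenever |z + 6| < δ.

δ = ϵ/12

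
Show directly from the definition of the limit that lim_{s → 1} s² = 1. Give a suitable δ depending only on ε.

δ = min(1, ε/3)

Let ε > 0 be given. We seek δ > 0 with 0 < |s − 1| < δ ⇒ |s² − 1| < ε.
Factor: s² − 1 = (s − 1)(s + 1), so |s² − 1| = |s − 1|·|s + 1|.
Restrict δ ≤ 1. Then |s − 1| < 1 gives |s| < 2, so by the triangle inequality |s + 1| ≤ 2 + 1 = 3.
Hence |s² − 1| ≤ 3|s − 1|, which is < ε once |s − 1| < ε/3.
Take δ = min(1, ε/3). If 0 < |s − 1| < δ then both bounds hold and |s² − 1| ≤ 3|s − 1| < 3·(ε/3) = ε.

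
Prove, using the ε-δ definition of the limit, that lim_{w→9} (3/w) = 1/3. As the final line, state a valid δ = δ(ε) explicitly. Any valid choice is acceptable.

δ = min(9/2, (27/2)ε)

Let ε > 0. We seek δ > 0 such that 0 < |w − 9| < δ implies |3/w − (1/3)| < ε.
|3/w − (1/3)| = 3·|9 − w|/(9·|w|) = 3|w − 9|/(9|w|).
Require δ ≤ 9/2 so that |w| > 9 − 9/2 = 9/2, hence 9|w| > 81/2.
Then |3/w − (1/3)| < 3|w − 9|/(81/2), which is < ε when |w − 9| < (27/2)ε.
Take δ = min(9/2, (27/2)ε). Then 0 < |w − 9| < δ gives both |w − 9| < 9/2 and |w − 9| < (27/2)ε, so |3/w − (1/3)| < ε.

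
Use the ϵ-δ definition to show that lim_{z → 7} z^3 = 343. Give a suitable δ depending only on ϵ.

Fix ϵ > 0. We seek δ > 0 with 0 < |z − 7| < δ ⇒ |z^3 − 343| < ϵ.
Factor: z^3 − 343 = (z − 7)(z^2 + 7z + 49), so |z^3 − 343| = |z − 7|·|z^2 + 7z + 49|.
Restrict δ ≤ 1. Then |z − 7| < 1 gives |z| < 8, so by the triangle inequality |z^2 + 7z + 49| ≤ 8^2 + 7·8 + 49 = 169.
Hence |z^3 − 343| ≤ 169|z − 7|, which is < ϵ once |z − 7| < ϵ/169.
Take δ = min(1, ϵ/169). If 0 < |z − 7| < δ then both bounds hold and |z^3 − 343| ≤ 169|z − 7| < 169·(ϵ/169) = ϵ.

δ = min(1, ϵ/169)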